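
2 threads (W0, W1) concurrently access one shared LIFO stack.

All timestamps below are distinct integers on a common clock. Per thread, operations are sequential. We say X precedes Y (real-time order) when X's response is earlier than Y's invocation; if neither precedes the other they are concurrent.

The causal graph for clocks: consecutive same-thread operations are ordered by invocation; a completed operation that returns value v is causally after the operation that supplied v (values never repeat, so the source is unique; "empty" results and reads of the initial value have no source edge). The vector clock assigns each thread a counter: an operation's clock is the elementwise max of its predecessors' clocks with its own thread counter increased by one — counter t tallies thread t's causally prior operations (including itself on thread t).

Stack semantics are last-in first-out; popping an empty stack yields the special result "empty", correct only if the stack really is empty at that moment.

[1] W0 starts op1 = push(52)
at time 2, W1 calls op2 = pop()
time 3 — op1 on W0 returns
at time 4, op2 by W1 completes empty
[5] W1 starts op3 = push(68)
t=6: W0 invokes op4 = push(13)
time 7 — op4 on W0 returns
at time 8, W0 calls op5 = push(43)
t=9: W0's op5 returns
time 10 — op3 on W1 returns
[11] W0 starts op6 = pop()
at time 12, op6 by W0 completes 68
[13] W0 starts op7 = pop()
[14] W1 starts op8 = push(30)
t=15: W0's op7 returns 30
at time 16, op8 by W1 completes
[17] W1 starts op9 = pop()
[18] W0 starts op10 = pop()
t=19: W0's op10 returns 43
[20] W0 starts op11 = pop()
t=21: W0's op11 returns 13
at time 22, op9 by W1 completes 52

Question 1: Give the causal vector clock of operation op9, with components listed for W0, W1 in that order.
Answer: (1, 4)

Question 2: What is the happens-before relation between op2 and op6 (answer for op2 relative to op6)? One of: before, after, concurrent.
Answer: before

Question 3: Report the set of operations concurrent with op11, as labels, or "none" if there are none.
Answer: op9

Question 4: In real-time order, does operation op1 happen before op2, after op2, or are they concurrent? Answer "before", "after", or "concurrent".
Answer: concurrent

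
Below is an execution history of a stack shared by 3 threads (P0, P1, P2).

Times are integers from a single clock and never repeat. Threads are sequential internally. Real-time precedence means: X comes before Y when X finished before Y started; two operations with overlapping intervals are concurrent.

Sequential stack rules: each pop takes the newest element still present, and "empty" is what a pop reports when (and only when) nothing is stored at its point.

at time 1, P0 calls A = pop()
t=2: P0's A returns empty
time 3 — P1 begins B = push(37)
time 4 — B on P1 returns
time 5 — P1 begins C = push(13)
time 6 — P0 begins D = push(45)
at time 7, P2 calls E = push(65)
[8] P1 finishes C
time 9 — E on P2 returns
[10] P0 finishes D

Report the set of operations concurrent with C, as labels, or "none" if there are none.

overlap test against C [5,8]: concurrent iff the interval meets 5..8
A [1,2]: before
B [3,4]: before
D [6,10]: concurrent
E [7,9]: concurrent

D, E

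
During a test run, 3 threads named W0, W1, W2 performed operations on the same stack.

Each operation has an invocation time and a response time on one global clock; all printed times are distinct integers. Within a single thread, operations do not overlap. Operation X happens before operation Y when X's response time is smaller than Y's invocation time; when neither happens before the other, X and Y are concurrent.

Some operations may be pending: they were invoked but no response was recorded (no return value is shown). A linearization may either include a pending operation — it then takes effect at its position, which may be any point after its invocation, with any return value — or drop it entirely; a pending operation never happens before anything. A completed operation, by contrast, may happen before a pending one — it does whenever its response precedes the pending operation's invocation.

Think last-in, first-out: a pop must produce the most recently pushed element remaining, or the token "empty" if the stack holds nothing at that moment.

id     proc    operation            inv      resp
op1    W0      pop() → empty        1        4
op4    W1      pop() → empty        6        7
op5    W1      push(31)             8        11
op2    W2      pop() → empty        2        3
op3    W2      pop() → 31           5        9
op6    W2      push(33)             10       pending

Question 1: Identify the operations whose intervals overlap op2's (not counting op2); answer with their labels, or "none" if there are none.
Answer: op1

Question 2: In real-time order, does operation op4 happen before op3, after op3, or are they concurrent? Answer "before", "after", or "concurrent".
Answer: concurrent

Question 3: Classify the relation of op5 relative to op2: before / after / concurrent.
Answer: after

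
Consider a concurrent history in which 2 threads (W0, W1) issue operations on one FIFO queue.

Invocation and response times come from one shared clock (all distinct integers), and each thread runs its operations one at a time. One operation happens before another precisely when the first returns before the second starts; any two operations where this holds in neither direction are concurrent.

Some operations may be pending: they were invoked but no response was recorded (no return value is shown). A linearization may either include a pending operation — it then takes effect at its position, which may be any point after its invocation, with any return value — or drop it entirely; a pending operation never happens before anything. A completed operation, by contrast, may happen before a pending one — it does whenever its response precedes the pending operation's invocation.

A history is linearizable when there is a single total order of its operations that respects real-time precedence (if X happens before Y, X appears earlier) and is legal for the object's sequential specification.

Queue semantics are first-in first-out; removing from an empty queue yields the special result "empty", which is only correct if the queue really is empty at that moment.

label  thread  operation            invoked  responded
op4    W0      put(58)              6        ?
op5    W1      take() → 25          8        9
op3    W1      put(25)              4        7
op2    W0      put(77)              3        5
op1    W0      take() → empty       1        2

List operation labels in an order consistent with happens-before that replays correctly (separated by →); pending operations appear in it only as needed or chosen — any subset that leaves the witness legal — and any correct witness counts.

1. op1 take() → empty, leaving queue <>
2. op3 put(25), leaving queue <25>
3. op2 put(77), leaving queue <25,77>
4. op4 put(58) (pending, included), leaving queue <25,77,58>
5. op5 take() → 25, leaving queue <77,58>

op1 → op3 → op2 → op4 → op5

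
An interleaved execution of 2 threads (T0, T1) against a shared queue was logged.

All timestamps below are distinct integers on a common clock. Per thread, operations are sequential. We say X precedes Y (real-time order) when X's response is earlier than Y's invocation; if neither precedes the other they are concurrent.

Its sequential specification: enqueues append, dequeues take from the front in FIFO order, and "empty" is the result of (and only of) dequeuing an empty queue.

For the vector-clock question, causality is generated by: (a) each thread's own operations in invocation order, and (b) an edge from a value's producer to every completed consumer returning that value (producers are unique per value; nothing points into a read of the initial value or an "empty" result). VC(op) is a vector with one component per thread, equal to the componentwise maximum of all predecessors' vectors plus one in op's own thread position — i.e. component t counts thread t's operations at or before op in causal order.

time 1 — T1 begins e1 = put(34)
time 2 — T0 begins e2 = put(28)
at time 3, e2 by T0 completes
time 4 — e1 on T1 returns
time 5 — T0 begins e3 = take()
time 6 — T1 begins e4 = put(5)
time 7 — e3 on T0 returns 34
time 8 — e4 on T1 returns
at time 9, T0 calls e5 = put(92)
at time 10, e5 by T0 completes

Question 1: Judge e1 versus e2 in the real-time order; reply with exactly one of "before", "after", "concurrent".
Answer: concurrent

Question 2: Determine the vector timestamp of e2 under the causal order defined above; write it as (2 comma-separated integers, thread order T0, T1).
Answer: (1, 0)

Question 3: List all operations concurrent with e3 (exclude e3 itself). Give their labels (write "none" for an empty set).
Answer: e4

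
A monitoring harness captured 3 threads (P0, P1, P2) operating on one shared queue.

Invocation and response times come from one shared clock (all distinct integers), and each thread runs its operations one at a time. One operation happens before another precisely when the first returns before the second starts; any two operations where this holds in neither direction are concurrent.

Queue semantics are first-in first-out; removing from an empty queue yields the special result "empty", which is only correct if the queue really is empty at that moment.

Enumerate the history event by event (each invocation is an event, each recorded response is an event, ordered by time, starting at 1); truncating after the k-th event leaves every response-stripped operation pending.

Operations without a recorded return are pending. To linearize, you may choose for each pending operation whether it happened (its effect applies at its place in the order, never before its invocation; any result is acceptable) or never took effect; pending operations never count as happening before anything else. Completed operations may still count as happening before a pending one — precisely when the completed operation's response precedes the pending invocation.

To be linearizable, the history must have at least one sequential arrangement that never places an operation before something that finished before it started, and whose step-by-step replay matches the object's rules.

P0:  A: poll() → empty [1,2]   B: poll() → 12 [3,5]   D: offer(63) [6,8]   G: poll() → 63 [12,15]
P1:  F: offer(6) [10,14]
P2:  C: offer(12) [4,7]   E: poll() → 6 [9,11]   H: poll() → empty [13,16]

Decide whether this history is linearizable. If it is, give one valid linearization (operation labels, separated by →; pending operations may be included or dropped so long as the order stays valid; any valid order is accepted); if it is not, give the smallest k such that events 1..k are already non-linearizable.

not linearizable — minimal violating prefix: 11 events

the violation lands at event 11, E's response at time 11: events 1..10 linearize, events 1..11 do not
checked exhaustively: 3 real-time-consistent orders of 5 completed operations, zero legal queue replays
no escape via the 1 pending operation (F): every completion choice fails
for example A, B, C, D, E (pending dropped) fails at step 2: B poll() → 12 is not legal there
for example A, B, D, C, E (pending dropped) fails at step 2: B poll() → 12 is not legal there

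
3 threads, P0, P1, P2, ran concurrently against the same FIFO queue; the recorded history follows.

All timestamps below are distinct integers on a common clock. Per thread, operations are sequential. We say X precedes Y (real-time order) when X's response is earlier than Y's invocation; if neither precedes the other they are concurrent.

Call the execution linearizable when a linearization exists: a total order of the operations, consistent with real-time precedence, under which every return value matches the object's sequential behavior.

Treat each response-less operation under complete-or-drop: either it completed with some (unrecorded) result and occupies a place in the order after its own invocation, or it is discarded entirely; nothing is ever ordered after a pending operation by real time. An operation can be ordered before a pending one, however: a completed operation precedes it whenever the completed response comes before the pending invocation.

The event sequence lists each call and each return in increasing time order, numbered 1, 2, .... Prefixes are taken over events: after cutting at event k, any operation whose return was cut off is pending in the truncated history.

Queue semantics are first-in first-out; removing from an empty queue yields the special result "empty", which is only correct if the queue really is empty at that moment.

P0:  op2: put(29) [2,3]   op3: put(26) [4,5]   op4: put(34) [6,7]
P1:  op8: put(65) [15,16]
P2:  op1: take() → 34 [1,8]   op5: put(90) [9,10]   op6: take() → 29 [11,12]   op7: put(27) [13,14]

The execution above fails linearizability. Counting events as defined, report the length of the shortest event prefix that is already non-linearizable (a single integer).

8

events 1..7 are linearizable; a witness order is op1, op2, op3, op4:
step 1: op1 take() (pending, included) — queue <>
step 2: op2 put(29) — queue <29>
step 3: op3 put(26) — queue <29,26>
step 4: op4 put(34) — queue <29,26,34>
event 8 — op1's response, time 8 — after it, nothing linearizes
for example op1, op2, op3, op4 fails at step 1: op1 take() → 34 is not legal there
for example op2, op1, op3, op4 fails at step 2: op1 take() → 34 is not legal there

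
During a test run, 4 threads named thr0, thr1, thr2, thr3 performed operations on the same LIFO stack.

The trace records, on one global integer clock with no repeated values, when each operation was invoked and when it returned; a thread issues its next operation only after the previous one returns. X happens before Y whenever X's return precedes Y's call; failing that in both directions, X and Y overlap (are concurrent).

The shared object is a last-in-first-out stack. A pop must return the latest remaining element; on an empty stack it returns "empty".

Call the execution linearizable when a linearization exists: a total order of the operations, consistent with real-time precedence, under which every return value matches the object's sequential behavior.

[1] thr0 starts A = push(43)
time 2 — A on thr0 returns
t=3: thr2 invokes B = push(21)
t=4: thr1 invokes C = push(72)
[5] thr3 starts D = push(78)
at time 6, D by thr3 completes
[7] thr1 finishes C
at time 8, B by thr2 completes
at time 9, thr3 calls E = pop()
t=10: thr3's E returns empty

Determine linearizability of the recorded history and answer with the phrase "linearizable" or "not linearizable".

prefix check: 1..9 passes, 1..10 fails once E's time-10 response joins
no legal order exists: 6 real-time-consistent candidates over 5 completed LIFO stack operations, all rejected
take A, B, C, D, E: step 5 already fails, because E pop() → empty cannot occur there
take A, B, D, C, E: step 5 already fails, because E pop() → empty cannot occur there

not linearizable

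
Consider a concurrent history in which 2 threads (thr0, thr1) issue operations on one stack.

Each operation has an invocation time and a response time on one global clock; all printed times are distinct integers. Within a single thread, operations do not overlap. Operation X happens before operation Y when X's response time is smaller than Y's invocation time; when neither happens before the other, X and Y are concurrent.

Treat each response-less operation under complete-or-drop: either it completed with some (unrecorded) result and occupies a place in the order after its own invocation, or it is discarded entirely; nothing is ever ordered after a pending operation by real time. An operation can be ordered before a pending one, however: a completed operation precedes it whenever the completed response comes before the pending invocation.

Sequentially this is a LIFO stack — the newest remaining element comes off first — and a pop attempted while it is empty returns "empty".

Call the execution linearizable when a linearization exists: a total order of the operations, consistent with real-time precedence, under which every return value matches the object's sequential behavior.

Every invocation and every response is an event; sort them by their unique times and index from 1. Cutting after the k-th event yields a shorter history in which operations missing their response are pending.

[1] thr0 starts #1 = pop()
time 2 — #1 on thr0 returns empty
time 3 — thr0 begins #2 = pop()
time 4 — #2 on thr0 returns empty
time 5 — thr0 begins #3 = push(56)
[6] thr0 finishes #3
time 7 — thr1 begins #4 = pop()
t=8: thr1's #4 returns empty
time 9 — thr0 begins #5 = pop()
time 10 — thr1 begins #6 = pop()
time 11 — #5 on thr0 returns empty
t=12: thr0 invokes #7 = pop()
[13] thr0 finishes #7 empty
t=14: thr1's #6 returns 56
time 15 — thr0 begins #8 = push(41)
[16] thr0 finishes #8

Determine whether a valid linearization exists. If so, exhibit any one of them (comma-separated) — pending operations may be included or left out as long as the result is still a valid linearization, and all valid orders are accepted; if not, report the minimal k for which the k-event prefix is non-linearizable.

not linearizable — minimal violating prefix: 8 events

events 1..7 are fine; event 8 — the response of #4 at time 8 — makes the prefix non-linearizable
exhaustive check: the 4 completed stack ops admit one real-time order; illegal
for example #1, #2, #3, #4 fails at step 4: #4 pop() → empty is not legal there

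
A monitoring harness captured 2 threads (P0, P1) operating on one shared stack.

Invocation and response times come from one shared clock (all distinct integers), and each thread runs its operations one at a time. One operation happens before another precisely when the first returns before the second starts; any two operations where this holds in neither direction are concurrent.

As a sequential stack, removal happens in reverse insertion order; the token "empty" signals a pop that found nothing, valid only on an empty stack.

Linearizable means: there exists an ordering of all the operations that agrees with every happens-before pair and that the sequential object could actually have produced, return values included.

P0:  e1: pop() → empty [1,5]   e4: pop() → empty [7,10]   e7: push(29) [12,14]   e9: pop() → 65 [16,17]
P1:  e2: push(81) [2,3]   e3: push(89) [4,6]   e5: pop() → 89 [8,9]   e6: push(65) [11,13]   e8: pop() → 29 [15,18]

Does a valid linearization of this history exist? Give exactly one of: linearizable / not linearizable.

prefix check: 1..9 passes, 1..10 fails once e4's time-10 response joins
6 orders of the 5 completed stack ops respect real time; none is legal
one such order, e1, e2, e3, e4, e5, breaks at step 4 where e4 pop() → empty is illegal
one such order, e1, e2, e3, e5, e4, breaks at step 5 where e4 pop() → empty is illegal

not linearizable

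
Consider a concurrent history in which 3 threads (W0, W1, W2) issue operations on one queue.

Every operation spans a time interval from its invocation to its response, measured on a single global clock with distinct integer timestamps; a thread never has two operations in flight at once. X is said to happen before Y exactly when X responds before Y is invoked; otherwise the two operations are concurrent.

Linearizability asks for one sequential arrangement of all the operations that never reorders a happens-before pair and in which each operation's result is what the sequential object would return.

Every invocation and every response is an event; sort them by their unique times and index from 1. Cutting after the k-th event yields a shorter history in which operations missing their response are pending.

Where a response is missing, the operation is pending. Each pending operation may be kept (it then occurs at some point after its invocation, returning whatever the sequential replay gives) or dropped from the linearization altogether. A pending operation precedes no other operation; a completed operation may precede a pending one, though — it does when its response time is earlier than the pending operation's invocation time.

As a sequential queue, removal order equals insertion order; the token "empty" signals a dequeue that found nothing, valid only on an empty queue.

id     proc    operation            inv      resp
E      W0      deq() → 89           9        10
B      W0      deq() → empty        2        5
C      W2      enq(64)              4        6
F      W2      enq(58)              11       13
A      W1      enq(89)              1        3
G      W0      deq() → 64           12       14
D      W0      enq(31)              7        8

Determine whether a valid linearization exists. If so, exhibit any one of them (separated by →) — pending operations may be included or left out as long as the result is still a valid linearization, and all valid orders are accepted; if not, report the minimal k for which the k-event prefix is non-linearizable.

step 1: B deq() → empty — queue <>
step 2: A enq(89) — queue <89>
step 3: C enq(64) — queue <89,64>
step 4: D enq(31) — queue <89,64,31>
step 5: E deq() → 89 — queue <64,31>
step 6: F enq(58) — queue <64,31,58>
step 7: G deq() → 64 — queue <31,58>

linearizable — witness: B → A → C → D → E → F → G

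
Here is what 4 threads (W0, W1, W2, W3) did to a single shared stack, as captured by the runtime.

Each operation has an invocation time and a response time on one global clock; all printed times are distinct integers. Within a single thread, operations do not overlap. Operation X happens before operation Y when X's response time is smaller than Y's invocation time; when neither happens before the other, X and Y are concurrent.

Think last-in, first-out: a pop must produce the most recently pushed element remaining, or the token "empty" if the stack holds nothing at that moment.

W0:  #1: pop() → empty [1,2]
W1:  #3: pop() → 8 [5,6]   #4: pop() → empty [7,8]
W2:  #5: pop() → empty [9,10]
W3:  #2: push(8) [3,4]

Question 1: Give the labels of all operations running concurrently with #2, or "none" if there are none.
#2 runs from 3 to 4; window-overlapping ops are concurrent
#1 [1,2]: before
#3 [5,6]: after
#4 [7,8]: after
#5 [9,10]: after

none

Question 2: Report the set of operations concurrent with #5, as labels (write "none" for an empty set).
#5 spans [9,10]; an op avoiding the whole window 9..10 is ordered, any other is concurrent
#1 [1,2]: before
#2 [3,4]: before
#3 [5,6]: before
#4 [7,8]: before

none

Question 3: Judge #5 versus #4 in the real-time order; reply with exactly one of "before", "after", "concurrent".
#5 spans [9,10], #4 spans [7,8]
resp(#4)=8 < inv(#5)=9

after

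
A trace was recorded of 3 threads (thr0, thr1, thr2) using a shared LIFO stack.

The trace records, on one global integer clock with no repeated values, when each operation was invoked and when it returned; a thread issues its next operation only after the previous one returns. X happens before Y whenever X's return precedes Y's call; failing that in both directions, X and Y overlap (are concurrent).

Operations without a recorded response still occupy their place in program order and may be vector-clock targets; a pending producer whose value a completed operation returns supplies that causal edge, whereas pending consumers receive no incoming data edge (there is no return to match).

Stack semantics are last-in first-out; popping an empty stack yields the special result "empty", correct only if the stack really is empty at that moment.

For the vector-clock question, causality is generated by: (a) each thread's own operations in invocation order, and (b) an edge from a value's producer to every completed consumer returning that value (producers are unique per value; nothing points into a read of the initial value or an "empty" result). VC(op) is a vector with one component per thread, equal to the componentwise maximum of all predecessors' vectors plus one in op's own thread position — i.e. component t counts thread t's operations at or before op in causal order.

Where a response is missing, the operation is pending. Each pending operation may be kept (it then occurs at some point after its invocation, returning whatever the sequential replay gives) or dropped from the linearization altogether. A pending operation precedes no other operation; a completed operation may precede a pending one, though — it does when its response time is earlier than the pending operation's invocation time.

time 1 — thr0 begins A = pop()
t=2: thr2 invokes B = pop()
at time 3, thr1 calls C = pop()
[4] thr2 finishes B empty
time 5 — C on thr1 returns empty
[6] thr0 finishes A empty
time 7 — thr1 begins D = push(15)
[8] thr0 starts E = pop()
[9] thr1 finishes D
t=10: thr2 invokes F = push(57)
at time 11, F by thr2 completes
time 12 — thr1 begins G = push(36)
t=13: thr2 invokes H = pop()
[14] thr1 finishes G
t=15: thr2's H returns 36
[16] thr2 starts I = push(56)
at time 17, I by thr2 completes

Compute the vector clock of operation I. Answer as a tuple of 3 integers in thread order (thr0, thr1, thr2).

(0, 3, 4)

invoked at 2, B has no predecessors; its own thr2 bump gives (0, 0, 1)
invoked at 3, C has no predecessors; its own thr1 bump gives (0, 1, 0)
invoked at 1, A has no predecessors; its own thr0 bump gives (1, 0, 0)
invoked at 10, F merges VC(B)=(0, 0, 1) and bumps thr2's slot → (0, 0, 2)
invoked at 7, D merges VC(C)=(0, 1, 0) and bumps thr1's slot → (0, 2, 0)
invoked at 8, E merges VC(A)=(1, 0, 0) and bumps thr0's slot → (2, 0, 0)
invoked at 12, G merges VC(D)=(0, 2, 0) and bumps thr1's slot → (0, 3, 0)
invoked at 13, H merges VC(F)=(0, 0, 2), VC(G)=(0, 3, 0) and bumps thr2's slot → (0, 3, 3)
invoked at 16, I merges VC(H)=(0, 3, 3) and bumps thr2's slot → (0, 3, 4)
target: VC(I) = (0, 3, 4)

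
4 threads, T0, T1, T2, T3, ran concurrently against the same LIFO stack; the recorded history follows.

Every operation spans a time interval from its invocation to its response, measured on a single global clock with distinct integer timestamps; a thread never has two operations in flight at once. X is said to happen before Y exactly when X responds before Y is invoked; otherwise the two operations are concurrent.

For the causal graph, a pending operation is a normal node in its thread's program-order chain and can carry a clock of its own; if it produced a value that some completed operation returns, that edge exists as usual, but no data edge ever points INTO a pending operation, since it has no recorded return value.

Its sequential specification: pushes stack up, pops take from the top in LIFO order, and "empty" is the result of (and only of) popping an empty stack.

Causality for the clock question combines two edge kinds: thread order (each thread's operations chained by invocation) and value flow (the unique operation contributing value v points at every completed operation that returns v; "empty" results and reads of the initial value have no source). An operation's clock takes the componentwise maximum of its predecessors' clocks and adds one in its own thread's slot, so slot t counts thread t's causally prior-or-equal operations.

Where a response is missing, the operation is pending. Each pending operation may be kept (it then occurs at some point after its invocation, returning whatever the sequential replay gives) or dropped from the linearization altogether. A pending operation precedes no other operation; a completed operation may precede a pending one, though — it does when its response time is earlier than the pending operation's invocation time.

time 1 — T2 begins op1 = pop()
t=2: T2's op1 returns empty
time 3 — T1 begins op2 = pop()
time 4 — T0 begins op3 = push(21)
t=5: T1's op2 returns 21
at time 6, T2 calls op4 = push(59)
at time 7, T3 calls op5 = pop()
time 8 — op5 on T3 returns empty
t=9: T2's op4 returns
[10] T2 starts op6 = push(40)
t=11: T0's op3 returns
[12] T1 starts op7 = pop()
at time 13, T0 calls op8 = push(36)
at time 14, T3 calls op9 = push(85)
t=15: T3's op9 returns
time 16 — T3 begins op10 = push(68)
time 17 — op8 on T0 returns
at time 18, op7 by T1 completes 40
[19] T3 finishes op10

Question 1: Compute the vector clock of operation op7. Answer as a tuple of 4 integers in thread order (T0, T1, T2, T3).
VC(op5, invoked at 7): no causal predecessors; +1 on T3 → (0, 0, 0, 1)
VC(op1, invoked at 1): no causal predecessors; +1 on T2 → (0, 0, 1, 0)
VC(op3, invoked at 4): no causal predecessors; +1 on T0 → (1, 0, 0, 0)
op9, invoked 14, takes VC(op5)=(0, 0, 0, 1) under max, adds 1 for T3 → (0, 0, 0, 2)
op4, invoked 6, takes VC(op1)=(0, 0, 1, 0) under max, adds 1 for T2 → (0, 0, 2, 0)
op2, invoked 3, takes VC(op3)=(1, 0, 0, 0) under max, adds 1 for T1 → (1, 1, 0, 0)
op8, invoked 13, takes VC(op3)=(1, 0, 0, 0) under max, adds 1 for T0 → (2, 0, 0, 0)
op10, invoked 16, takes VC(op9)=(0, 0, 0, 2) under max, adds 1 for T3 → (0, 0, 0, 3)
op6, invoked 10, takes VC(op4)=(0, 0, 2, 0) under max, adds 1 for T2 → (0, 0, 3, 0)
op7, invoked 12, takes VC(op2)=(1, 1, 0, 0), VC(op6)=(0, 0, 3, 0) under max, adds 1 for T1 → (1, 2, 3, 0)
target: VC(op7) = (1, 2, 3, 0)

(1, 2, 3, 0)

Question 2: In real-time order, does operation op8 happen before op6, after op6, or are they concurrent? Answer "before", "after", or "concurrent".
op8 spans [13,17], op6 spans [10,…)
the intervals overlap in both directions

concurrent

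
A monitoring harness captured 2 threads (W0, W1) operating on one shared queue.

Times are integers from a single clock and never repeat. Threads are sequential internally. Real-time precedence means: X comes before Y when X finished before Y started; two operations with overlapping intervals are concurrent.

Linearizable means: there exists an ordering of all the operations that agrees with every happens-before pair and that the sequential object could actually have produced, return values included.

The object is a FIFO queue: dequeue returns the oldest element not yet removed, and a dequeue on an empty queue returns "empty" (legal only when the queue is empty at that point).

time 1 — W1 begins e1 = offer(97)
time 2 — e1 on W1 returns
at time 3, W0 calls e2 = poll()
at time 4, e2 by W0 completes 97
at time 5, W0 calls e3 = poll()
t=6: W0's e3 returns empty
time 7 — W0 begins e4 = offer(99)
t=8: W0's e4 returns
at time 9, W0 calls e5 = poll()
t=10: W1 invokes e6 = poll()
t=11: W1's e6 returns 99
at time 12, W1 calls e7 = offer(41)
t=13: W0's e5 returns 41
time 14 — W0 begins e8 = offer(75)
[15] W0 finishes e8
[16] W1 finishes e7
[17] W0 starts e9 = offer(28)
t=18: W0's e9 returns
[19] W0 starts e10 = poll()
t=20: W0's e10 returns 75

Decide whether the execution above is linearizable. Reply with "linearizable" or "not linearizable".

a witness: e1, e2, e3, e4, e6, e7, e5, e8, e9, e10
step 1: e1 offer(97) — queue <97>
step 2: e2 poll() → 97 — queue <>
step 3: e3 poll() → empty — queue <>
step 4: e4 offer(99) — queue <99>
step 5: e6 poll() → 99 — queue <>
step 6: e7 offer(41) — queue <41>
step 7: e5 poll() → 41 — queue <>
step 8: e8 offer(75) — queue <75>
step 9: e9 offer(28) — queue <75,28>
step 10: e10 poll() → 75 — queue <28>

linearizable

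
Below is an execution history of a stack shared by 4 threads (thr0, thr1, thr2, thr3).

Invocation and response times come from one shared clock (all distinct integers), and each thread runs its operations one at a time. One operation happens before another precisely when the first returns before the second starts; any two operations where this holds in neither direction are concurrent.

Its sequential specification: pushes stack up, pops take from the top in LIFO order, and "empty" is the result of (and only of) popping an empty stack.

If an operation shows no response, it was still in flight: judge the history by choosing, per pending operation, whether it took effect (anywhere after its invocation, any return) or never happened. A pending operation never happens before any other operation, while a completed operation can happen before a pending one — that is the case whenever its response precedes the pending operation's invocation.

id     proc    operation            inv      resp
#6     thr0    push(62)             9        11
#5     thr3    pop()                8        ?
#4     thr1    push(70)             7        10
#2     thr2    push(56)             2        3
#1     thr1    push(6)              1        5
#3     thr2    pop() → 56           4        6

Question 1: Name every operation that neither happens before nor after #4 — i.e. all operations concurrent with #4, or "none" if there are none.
concurrent with #4 ([7,10]): every op whose interval crosses 7..10
#1 [1,5]: before
#2 [2,3]: before
#3 [4,6]: before
#5 [8,…): concurrent
#6 [9,11]: concurrent

#5, #6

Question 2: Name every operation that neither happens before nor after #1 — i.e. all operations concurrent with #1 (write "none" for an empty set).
#1 runs from 1 to 5; window-overlapping ops are concurrent
#2 [2,3]: concurrent
#3 [4,6]: concurrent
#4 [7,10]: after
#5 [8,…): after
#6 [9,11]: after

#2, #3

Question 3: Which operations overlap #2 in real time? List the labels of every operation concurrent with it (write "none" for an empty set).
overlap test against #2 [2,3]: concurrent iff the interval meets 2..3
#1 [1,5]: concurrent
#3 [4,6]: after
#4 [7,10]: after
#5 [8,…): after
#6 [9,11]: after

#1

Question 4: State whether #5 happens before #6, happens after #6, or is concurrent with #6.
#5 spans [8,…), #6 spans [9,11]
the intervals overlap in both directions

concurrent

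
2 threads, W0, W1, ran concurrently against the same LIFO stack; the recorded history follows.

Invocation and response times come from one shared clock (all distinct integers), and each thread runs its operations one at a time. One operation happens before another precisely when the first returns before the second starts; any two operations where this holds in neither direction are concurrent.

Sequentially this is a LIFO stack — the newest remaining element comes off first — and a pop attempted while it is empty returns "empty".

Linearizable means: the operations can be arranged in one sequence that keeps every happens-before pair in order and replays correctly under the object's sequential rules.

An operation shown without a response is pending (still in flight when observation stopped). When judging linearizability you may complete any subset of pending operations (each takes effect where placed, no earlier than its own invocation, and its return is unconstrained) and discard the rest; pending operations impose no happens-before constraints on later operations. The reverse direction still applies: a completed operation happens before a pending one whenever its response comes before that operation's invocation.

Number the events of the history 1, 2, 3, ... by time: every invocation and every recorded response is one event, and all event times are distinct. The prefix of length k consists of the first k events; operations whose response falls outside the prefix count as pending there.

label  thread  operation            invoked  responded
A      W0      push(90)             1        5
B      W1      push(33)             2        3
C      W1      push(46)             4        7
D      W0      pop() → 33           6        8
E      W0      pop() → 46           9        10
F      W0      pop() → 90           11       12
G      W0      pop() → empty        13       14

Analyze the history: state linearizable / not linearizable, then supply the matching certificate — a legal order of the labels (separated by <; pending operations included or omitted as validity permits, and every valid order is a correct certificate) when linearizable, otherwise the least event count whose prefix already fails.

after step 1 (A push(90)): stack <90>
after step 2 (B push(33)): stack <90,33>
after step 3 (D pop() → 33): stack <90>
after step 4 (C push(46)): stack <90,46>
after step 5 (E pop() → 46): stack <90>
after step 6 (F pop() → 90): stack <>
after step 7 (G pop() → empty): stack <>

linearizable — witness: A < B < D < C < E < F < G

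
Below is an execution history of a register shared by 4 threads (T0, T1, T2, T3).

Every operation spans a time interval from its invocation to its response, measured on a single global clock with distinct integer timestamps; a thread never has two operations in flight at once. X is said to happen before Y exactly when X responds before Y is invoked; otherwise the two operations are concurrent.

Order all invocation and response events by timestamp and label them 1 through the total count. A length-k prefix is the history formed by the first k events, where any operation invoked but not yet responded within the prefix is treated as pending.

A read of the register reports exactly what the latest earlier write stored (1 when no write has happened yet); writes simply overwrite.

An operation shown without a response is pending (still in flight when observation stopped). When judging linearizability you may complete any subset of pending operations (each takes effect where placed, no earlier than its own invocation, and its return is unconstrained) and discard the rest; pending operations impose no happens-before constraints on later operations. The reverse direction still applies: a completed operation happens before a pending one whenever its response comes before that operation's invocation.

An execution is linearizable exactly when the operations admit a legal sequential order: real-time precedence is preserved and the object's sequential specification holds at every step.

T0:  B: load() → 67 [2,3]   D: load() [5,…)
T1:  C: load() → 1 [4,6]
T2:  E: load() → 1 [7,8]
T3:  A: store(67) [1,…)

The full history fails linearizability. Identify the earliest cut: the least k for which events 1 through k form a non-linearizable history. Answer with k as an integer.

6

events 1..5 are linearizable, e.g. via A, B:
step 1: A store(67) (pending, included) — value 67
step 2: B load() → 67 — value 67
with event 6 included (C responding at time 6), all real-time-consistent orders fail
no completion choice of the 2 pending operations (A, D) rescues it — every subset was tried
for example B, C (pending dropped) fails at step 1: B load() → 67 is not legal there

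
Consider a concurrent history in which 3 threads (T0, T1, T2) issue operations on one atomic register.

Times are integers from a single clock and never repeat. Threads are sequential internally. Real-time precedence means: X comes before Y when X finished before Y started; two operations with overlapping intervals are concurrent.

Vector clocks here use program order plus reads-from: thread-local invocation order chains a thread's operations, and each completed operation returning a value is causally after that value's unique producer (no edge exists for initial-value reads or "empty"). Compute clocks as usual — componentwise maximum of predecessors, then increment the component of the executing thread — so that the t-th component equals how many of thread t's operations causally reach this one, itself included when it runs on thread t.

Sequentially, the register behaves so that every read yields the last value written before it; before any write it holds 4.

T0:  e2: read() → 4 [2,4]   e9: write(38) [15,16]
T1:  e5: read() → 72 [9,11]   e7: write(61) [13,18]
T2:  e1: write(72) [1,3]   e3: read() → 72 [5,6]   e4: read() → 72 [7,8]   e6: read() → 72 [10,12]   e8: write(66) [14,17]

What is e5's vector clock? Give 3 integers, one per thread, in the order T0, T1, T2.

root op e1, invoked 1: fresh clock plus T2's own tick → (0, 0, 1)
root op e2, invoked 2: fresh clock plus T0's own tick → (1, 0, 0)
VC(e3, invoked at 5): max of VC(e1)=(0, 0, 1), then +1 on thread T2 → (0, 0, 2)
VC(e5, invoked at 9): max of VC(e1)=(0, 0, 1), then +1 on thread T1 → (0, 1, 1)
VC(e9, invoked at 15): max of VC(e2)=(1, 0, 0), then +1 on thread T0 → (2, 0, 0)
VC(e4, invoked at 7): max of VC(e1)=(0, 0, 1), VC(e3)=(0, 0, 2), then +1 on thread T2 → (0, 0, 3)
VC(e7, invoked at 13): max of VC(e5)=(0, 1, 1), then +1 on thread T1 → (0, 2, 1)
VC(e6, invoked at 10): max of VC(e1)=(0, 0, 1), VC(e4)=(0, 0, 3), then +1 on thread T2 → (0, 0, 4)
VC(e8, invoked at 14): max of VC(e6)=(0, 0, 4), then +1 on thread T2 → (0, 0, 5)
target: VC(e5) = (0, 1, 1)

(0, 1, 1)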